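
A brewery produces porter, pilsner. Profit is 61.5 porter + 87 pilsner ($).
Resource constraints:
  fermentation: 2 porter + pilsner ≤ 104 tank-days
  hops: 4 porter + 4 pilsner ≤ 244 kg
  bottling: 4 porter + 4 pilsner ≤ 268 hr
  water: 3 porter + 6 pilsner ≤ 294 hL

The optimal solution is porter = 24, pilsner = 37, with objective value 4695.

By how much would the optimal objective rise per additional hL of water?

Binding: hops and water. Non-binding: fermentation (19 unused), bottling (24 unused).
Since fermentation, bottling are not tight, their duals are 0.
From A_Bᵀ y = c: 4·y_hops + 3·y_water = 61.5; 4·y_hops + 6·y_water = 87.
This yields shadow prices y_hops = 9, y_water = 8.5.
Shadow price of water = 8.5.

8.5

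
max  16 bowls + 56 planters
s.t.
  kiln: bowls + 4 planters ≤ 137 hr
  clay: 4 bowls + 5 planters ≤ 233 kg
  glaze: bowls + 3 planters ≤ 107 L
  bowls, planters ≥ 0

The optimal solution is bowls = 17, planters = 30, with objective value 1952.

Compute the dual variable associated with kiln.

8

Check each constraint at x*: kiln 137/137 (tight); clay 218/233 (slack 15); glaze 107/107 (tight).
Slack constraints have shadow price 0 (complementary slackness).
Dual feasibility on the basic columns requires 1·y_kiln + 1·y_glaze = 16, 4·y_kiln + 3·y_glaze = 56.
Solving: y_kiln = 8, y_glaze = 8.
Shadow price of kiln = 8.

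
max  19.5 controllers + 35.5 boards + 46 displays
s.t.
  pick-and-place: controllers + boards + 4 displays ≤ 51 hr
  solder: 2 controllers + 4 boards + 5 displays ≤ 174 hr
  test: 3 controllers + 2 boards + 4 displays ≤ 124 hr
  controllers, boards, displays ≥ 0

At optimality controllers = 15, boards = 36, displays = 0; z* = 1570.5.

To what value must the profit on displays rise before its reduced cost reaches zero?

Check each constraint at x*: pick-and-place 51/51 (tight); solder 174/174 (tight); test 117/124 (slack 7).
Slack constraints have shadow price 0 (complementary slackness).
Dual feasibility on the basic columns requires 1·y_pick-and-place + 2·y_solder = 19.5, 1·y_pick-and-place + 4·y_solder = 35.5.
Solving: y_pick-and-place = 3.5, y_solder = 8.
displays enters the basis when its profit ≥ yᵀa₃ = 3.5·4 + 8·5 = 54.

54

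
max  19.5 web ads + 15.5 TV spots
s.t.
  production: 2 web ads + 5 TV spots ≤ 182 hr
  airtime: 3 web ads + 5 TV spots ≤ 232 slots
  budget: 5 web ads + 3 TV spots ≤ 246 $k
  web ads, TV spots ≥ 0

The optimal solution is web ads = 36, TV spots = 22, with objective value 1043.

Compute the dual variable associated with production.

1

Check each constraint at x*: production 182/182 (tight); airtime 218/232 (slack 14); budget 246/246 (tight).
By complementary slackness, y = 0 for the non-binding constraint.
From A_Bᵀ y = c: 2·y_production + 5·y_budget = 19.5; 5·y_production + 3·y_budget = 15.5.
→ y_production = 1 and y_budget = 3.5.
Shadow price of production = 1.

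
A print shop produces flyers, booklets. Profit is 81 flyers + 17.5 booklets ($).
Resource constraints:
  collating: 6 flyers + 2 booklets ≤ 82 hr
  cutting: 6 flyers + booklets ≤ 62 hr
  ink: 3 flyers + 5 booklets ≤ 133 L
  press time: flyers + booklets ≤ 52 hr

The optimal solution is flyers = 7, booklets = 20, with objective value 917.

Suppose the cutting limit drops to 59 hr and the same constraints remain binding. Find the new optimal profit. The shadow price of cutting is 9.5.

Δb = -3, so new z* = 917 + (9.5)·(-3) = 917 − 28.5 = 888.5.

888.5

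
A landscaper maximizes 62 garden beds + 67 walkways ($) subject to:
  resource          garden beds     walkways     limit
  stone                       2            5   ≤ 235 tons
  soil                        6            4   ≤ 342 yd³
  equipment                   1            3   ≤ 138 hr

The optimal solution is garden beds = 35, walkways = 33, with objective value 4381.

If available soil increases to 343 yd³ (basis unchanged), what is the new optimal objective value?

4389

Check each constraint at x*: stone 235/235 (tight); soil 342/342 (tight); equipment 134/138 (slack 4).
Slack constraints have shadow price 0 (complementary slackness).
From A_Bᵀ y = c: 2·y_stone + 6·y_soil = 62; 5·y_stone + 4·y_soil = 67.
This yields shadow prices y_stone = 7, y_soil = 8.
Δz = y_soil·Δb = 8 × (1) = 8, so new z* = 4381 + 8 = 4389.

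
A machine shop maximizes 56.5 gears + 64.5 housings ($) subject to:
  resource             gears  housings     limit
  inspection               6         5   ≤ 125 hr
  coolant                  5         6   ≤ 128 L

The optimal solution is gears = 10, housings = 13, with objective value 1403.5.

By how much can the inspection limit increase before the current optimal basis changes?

28.6

Binding constraints: inspection, coolant. The basis is B = [[6,5],[5,6]] with det 11.
Per unit increase in inspection, x* moves by d = (0.5455, -0.4545).
The basis stays optimal until housings reaches 0; allowable increase = 28.6 hr.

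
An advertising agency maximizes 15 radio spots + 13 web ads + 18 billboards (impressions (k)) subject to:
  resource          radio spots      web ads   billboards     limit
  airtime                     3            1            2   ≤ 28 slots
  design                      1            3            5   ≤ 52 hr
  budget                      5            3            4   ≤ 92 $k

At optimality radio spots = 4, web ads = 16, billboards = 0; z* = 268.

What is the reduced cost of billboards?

Binding: airtime and design. Non-binding: budget (24 unused).
Since budget is not tight, its dual is 0.
The binding rows give the dual system: 3·y_airtime + 1·y_design = 15 and 1·y_airtime + 3·y_design = 13.
This yields shadow prices y_airtime = 4, y_design = 3.
Reduced cost of billboards: c₃ − yᵀa₃ = 18 − (4·2 + 3·5) = 18 − 23 = -5.

-5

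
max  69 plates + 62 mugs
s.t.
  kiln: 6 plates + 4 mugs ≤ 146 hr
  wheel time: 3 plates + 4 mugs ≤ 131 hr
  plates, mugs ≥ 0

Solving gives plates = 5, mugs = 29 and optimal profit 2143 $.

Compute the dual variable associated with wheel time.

Both kiln and wheel time are binding at x*.
From A_Bᵀ y = c: 6·y_kiln + 3·y_wheel time = 69; 4·y_kiln + 4·y_wheel time = 62.
→ y_kiln = 7.5 and y_wheel time = 8.
Shadow price of wheel time = 8.

8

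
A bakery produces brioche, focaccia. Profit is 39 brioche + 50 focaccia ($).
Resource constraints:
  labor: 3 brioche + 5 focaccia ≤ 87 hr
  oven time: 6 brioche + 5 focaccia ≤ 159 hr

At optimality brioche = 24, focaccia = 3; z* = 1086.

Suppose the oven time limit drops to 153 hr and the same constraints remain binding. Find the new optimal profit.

1068

Both labor and oven time are binding at x*.
From A_Bᵀ y = c: 3·y_labor + 6·y_oven time = 39; 5·y_labor + 5·y_oven time = 50.
→ y_labor = 7 and y_oven time = 3.
Δz = y_oven time·Δb = 3 × (-6) = -18, so new z* = 1086 − 18 = 1068.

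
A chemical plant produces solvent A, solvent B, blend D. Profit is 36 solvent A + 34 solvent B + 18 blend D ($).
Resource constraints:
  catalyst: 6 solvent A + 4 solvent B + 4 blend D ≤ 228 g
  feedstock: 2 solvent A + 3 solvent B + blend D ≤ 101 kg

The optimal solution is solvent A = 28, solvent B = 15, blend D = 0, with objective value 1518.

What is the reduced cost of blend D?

-4

Check each constraint at x*: catalyst 228/228 (tight); feedstock 101/101 (tight).
Dual feasibility on the basic columns requires 6·y_catalyst + 2·y_feedstock = 36, 4·y_catalyst + 3·y_feedstock = 34.
→ y_catalyst = 4 and y_feedstock = 6.
Reduced cost of blend D: c₃ − yᵀa₃ = 18 − (4·4 + 6·1) = 18 − 22 = -4.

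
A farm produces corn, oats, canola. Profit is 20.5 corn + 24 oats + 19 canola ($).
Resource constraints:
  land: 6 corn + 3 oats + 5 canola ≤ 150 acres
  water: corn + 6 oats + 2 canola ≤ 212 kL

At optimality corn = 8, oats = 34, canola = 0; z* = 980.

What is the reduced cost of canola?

At the optimum: land uses 150 of 150 (binding); water uses 212 of 212 (binding).
The binding rows give the dual system: 6·y_land + 1·y_water = 20.5 and 3·y_land + 6·y_water = 24.
→ y_land = 3 and y_water = 2.5.
Reduced cost of canola: c₃ − yᵀa₃ = 19 − (3·5 + 2.5·2) = 19 − 20 = -1.

-1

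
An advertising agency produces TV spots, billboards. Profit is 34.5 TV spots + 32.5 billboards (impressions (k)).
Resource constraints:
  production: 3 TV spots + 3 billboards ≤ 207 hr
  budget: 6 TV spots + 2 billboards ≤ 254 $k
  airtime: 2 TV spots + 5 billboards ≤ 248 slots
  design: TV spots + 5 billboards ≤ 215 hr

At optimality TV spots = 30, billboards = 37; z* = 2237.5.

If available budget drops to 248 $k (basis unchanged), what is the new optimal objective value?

Check each constraint at x*: production 201/207 (slack 6); budget 254/254 (tight); airtime 245/248 (slack 3); design 215/215 (tight).
Since production, airtime are not tight, their duals are 0.
Dual feasibility on the basic columns requires 6·y_budget + 1·y_design = 34.5, 2·y_budget + 5·y_design = 32.5.
Solving: y_budget = 5, y_design = 4.5.
Δz = y_budget·Δb = 5 × (-6) = -30, so new z* = 2237.5 − 30 = 2207.5.

2207.5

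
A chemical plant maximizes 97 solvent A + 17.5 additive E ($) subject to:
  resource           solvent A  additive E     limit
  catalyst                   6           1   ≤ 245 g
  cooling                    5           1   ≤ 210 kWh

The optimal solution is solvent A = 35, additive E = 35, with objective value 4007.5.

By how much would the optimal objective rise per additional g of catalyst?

9.5

At the optimum: catalyst uses 245 of 245 (binding); cooling uses 210 of 210 (binding).
The binding rows give the dual system: 6·y_catalyst + 5·y_cooling = 97 and 1·y_catalyst + 1·y_cooling = 17.5.
This yields shadow prices y_catalyst = 9.5, y_cooling = 8.
Shadow price of catalyst = 9.5.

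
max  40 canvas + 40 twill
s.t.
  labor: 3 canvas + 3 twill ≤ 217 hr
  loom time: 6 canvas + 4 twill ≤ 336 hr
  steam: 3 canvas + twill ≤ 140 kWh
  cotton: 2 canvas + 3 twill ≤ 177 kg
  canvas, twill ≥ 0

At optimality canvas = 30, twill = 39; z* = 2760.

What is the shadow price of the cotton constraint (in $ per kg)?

Binding: loom time and cotton. Non-binding: labor (10 unused), steam (11 unused).
Slack constraints have shadow price 0 (complementary slackness).
From A_Bᵀ y = c: 6·y_loom time + 2·y_cotton = 40; 4·y_loom time + 3·y_cotton = 40.
Solving: y_loom time = 4, y_cotton = 8.
Shadow price of cotton = 8.

8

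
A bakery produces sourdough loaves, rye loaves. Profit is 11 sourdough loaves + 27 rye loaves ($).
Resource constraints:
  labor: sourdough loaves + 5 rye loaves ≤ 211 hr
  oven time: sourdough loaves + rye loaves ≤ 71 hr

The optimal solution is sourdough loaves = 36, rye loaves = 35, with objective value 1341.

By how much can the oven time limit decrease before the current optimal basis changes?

28.8

Binding constraints: labor, oven time. The basis is B = [[1,5],[1,1]] with det -4.
Per unit decrease in oven time, x* moves by d = (-1.25, 0.25).
The basis stays optimal until sourdough loaves reaches 0; allowable decrease = 28.8 hr.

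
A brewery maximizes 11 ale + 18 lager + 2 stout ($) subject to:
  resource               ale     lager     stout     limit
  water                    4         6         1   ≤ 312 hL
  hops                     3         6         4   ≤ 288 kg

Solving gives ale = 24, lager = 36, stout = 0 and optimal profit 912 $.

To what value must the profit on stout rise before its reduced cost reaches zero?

6

Both water and hops are binding at x*.
The binding rows give the dual system: 4·y_water + 3·y_hops = 11 and 6·y_water + 6·y_hops = 18.
→ y_water = 2 and y_hops = 1.
stout enters the basis when its profit ≥ yᵀa₃ = 2·1 + 1·4 = 6.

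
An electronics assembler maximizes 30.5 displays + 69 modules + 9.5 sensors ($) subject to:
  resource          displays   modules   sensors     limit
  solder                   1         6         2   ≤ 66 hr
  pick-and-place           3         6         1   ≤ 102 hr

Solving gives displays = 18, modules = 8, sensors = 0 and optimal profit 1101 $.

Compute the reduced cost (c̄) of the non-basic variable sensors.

-4

Check each constraint at x*: solder 66/66 (tight); pick-and-place 102/102 (tight).
Dual feasibility on the basic columns requires 1·y_solder + 3·y_pick-and-place = 30.5, 6·y_solder + 6·y_pick-and-place = 69.
Solving: y_solder = 2, y_pick-and-place = 9.5.
Reduced cost of sensors: c₃ − yᵀa₃ = 9.5 − (2·2 + 9.5·1) = 9.5 − 13.5 = -4.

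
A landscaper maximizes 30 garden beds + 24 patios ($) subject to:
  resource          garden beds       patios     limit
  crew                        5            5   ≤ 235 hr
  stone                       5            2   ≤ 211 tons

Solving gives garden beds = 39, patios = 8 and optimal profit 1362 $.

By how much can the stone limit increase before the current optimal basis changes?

Binding constraints: crew, stone. The basis is B = [[5,5],[5,2]] with det -15.
Per unit increase in stone, x* moves by d = (0.3333, -0.3333).
The basis stays optimal until patios reaches 0; allowable increase = 24 tons.

24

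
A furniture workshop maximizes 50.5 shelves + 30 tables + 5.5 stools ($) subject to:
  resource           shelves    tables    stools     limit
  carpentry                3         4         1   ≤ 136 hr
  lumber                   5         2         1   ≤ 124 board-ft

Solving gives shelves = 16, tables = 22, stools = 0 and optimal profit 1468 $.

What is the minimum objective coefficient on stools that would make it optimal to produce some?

At the optimum: carpentry uses 136 of 136 (binding); lumber uses 124 of 124 (binding).
From A_Bᵀ y = c: 3·y_carpentry + 5·y_lumber = 50.5; 4·y_carpentry + 2·y_lumber = 30.
Solving: y_carpentry = 3.5, y_lumber = 8.
stools enters the basis when its profit ≥ yᵀa₃ = 3.5·1 + 8·1 = 11.5.

11.5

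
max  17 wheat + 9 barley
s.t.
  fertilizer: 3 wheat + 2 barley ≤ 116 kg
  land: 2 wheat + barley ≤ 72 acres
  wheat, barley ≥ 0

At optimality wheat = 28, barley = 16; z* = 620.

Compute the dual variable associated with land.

Check each constraint at x*: fertilizer 116/116 (tight); land 72/72 (tight).
Dual feasibility on the basic columns requires 3·y_fertilizer + 2·y_land = 17, 2·y_fertilizer + 1·y_land = 9.
Solving: y_fertilizer = 1, y_land = 7.
Shadow price of land = 7.

7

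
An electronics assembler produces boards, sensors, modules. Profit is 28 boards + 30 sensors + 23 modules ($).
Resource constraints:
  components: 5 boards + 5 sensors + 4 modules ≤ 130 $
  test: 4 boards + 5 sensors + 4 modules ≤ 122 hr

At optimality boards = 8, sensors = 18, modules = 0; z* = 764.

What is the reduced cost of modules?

-1

At the optimum: components uses 130 of 130 (binding); test uses 122 of 122 (binding).
Dual feasibility on the basic columns requires 5·y_components + 4·y_test = 28, 5·y_components + 5·y_test = 30.
This yields shadow prices y_components = 4, y_test = 2.
Reduced cost of modules: c₃ − yᵀa₃ = 23 − (4·4 + 2·4) = 23 − 24 = -1.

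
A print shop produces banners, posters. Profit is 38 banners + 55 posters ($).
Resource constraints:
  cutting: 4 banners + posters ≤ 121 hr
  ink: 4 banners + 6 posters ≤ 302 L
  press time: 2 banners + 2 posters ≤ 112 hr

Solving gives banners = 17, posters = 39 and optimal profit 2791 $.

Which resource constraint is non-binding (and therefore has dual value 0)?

cutting: 107/121 (slack 14)
ink: 302/302 (binding)
press time: 112/112 (binding)
By complementary slackness, a constraint with positive slack has shadow price 0 → cutting.

cutting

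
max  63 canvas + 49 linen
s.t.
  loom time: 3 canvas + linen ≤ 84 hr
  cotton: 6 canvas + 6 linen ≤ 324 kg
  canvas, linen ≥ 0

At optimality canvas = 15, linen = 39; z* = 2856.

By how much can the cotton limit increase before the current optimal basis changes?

Binding constraints: loom time, cotton. The basis is B = [[3,1],[6,6]] with det 12.
Per unit increase in cotton, x* moves by d = (-0.0833, 0.25).
The basis stays optimal until canvas reaches 0; allowable increase = 180 kg.

180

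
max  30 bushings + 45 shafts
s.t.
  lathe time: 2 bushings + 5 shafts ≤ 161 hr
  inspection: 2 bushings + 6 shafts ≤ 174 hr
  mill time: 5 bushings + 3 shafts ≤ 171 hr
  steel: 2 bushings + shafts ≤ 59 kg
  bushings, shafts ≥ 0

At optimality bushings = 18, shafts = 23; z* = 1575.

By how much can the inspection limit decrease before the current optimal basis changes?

Binding constraints: inspection, steel. The basis is B = [[2,6],[2,1]] with det -10.
Per unit decrease in inspection, x* moves by d = (0.1, -0.2).
The basis stays optimal until shafts reaches 0; allowable decrease = 115 hr.

115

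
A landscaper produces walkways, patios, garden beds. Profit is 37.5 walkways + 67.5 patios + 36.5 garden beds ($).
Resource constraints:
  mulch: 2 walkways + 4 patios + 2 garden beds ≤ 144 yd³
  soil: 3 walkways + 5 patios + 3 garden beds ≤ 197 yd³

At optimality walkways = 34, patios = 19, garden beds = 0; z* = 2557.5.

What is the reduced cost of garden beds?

Both mulch and soil are binding at x*.
The binding rows give the dual system: 2·y_mulch + 3·y_soil = 37.5 and 4·y_mulch + 5·y_soil = 67.5.
Solving: y_mulch = 7.5, y_soil = 7.5.
Reduced cost of garden beds: c₃ − yᵀa₃ = 36.5 − (7.5·2 + 7.5·3) = 36.5 − 37.5 = -1.

-1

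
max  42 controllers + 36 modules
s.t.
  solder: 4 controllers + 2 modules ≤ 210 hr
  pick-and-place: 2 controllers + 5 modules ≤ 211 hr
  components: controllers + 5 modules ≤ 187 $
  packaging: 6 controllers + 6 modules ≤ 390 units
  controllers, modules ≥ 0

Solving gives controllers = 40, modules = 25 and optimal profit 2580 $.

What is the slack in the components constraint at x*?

components used = 1·40 + 5·25 = 165; slack = 187 − 165 = 22.

22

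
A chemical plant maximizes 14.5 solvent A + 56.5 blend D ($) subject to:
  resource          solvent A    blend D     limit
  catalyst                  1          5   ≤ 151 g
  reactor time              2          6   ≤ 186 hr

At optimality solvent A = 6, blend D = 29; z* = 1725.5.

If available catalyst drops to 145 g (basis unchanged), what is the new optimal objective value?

1686.5

At the optimum: catalyst uses 151 of 151 (binding); reactor time uses 186 of 186 (binding).
From A_Bᵀ y = c: 1·y_catalyst + 2·y_reactor time = 14.5; 5·y_catalyst + 6·y_reactor time = 56.5.
→ y_catalyst = 6.5 and y_reactor time = 4.
Δz = y_catalyst·Δb = 6.5 × (-6) = -39, so new z* = 1725.5 − 39 = 1686.5.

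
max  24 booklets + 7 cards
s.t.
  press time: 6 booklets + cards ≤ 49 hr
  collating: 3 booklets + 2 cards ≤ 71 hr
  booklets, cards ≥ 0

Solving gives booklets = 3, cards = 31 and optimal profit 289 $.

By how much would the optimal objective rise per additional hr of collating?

2

At the optimum: press time uses 49 of 49 (binding); collating uses 71 of 71 (binding).
Dual feasibility on the basic columns requires 6·y_press time + 3·y_collating = 24, 1·y_press time + 2·y_collating = 7.
Solving: y_press time = 3, y_collating = 2.
Shadow price of collating = 2.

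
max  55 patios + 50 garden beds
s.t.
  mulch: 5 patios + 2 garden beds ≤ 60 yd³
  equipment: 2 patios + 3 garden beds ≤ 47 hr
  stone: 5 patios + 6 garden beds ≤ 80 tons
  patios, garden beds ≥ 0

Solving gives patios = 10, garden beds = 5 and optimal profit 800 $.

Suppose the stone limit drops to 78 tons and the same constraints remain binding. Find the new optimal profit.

At the optimum: mulch uses 60 of 60 (binding); equipment uses 35 of 47 (slack = 12); stone uses 80 of 80 (binding).
By complementary slackness, y = 0 for the non-binding constraint.
Dual feasibility on the basic columns requires 5·y_mulch + 5·y_stone = 55, 2·y_mulch + 6·y_stone = 50.
This yields shadow prices y_mulch = 4, y_stone = 7.
Δz = y_stone·Δb = 7 × (-2) = -14, so new z* = 800 − 14 = 786.

786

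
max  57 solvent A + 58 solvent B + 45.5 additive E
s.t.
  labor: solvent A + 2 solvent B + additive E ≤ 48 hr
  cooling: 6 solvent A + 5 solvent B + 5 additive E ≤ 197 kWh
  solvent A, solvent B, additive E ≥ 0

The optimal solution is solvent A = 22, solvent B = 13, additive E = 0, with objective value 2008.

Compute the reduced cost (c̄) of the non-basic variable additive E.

Check each constraint at x*: labor 48/48 (tight); cooling 197/197 (tight).
Dual feasibility on the basic columns requires 1·y_labor + 6·y_cooling = 57, 2·y_labor + 5·y_cooling = 58.
→ y_labor = 9 and y_cooling = 8.
Reduced cost of additive E: c₃ − yᵀa₃ = 45.5 − (9·1 + 8·5) = 45.5 − 49 = -3.5.

-3.5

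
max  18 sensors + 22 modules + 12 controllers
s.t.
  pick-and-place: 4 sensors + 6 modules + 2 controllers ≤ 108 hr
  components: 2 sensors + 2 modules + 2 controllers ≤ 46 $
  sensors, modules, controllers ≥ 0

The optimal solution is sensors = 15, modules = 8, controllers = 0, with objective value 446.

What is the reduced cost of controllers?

Check each constraint at x*: pick-and-place 108/108 (tight); components 46/46 (tight).
Dual feasibility on the basic columns requires 4·y_pick-and-place + 2·y_components = 18, 6·y_pick-and-place + 2·y_components = 22.
This yields shadow prices y_pick-and-place = 2, y_components = 5.
Reduced cost of controllers: c₃ − yᵀa₃ = 12 − (2·2 + 5·2) = 12 − 14 = -2.

-2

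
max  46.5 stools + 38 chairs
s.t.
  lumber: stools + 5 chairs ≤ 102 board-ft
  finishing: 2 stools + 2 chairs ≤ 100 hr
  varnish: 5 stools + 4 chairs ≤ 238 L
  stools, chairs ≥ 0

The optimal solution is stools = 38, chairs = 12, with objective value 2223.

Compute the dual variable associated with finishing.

Check each constraint at x*: lumber 98/102 (slack 4); finishing 100/100 (tight); varnish 238/238 (tight).
By complementary slackness, y = 0 for the non-binding constraint.
From A_Bᵀ y = c: 2·y_finishing + 5·y_varnish = 46.5; 2·y_finishing + 4·y_varnish = 38.
This yields shadow prices y_finishing = 2, y_varnish = 8.5.
Shadow price of finishing = 2.

2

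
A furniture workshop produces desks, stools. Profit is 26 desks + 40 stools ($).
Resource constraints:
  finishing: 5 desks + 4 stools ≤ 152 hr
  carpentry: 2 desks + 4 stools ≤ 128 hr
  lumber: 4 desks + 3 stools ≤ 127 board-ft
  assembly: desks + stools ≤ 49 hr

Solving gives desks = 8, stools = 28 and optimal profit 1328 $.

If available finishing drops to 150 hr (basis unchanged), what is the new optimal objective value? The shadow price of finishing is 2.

Δb = -2, so new z* = 1328 + (2)·(-2) = 1328 − 4 = 1324.

1324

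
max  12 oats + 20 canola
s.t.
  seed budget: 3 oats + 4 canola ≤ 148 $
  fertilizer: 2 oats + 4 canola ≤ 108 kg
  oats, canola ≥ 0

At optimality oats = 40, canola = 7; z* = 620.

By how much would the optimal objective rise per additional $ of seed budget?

2

Both seed budget and fertilizer are binding at x*.
From A_Bᵀ y = c: 3·y_seed budget + 2·y_fertilizer = 12; 4·y_seed budget + 4·y_fertilizer = 20.
→ y_seed budget = 2 and y_fertilizer = 3.
Shadow price of seed budget = 2.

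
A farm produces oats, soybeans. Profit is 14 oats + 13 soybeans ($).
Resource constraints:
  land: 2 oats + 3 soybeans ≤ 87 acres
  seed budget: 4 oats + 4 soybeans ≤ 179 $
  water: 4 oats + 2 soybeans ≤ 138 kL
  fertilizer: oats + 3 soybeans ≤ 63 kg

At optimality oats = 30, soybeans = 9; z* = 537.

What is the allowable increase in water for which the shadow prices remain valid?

Binding constraints: land, water. The basis is B = [[2,3],[4,2]] with det -8.
Per unit increase in water, x* moves by d = (0.375, -0.25).
The basis stays optimal until soybeans reaches 0; allowable increase = 36 kL.

36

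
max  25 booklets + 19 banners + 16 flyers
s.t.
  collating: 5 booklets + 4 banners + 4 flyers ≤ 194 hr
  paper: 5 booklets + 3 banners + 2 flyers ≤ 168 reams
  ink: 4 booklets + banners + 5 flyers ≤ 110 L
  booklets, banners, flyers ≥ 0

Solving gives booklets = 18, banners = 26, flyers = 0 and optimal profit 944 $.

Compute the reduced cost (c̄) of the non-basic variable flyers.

-2

Binding: collating and paper. Non-binding: ink (12 unused).
Slack constraints have shadow price 0 (complementary slackness).
From A_Bᵀ y = c: 5·y_collating + 5·y_paper = 25; 4·y_collating + 3·y_paper = 19.
Solving: y_collating = 4, y_paper = 1.
Reduced cost of flyers: c₃ − yᵀa₃ = 16 − (4·4 + 1·2) = 16 − 18 = -2.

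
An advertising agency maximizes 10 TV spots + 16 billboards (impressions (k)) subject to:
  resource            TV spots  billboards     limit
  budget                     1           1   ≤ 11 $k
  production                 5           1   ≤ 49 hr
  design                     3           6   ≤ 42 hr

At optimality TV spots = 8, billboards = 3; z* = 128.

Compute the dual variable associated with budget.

4

At the optimum: budget uses 11 of 11 (binding); production uses 43 of 49 (slack = 6); design uses 42 of 42 (binding).
Slack constraints have shadow price 0 (complementary slackness).
The binding rows give the dual system: 1·y_budget + 3·y_design = 10 and 1·y_budget + 6·y_design = 16.
Solving: y_budget = 4, y_design = 2.
Shadow price of budget = 4.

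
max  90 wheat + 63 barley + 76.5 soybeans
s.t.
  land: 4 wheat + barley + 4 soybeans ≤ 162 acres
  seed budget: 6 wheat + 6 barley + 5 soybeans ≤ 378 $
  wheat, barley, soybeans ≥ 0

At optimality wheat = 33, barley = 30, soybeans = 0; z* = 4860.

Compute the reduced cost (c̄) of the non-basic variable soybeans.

Check each constraint at x*: land 162/162 (tight); seed budget 378/378 (tight).
Dual feasibility on the basic columns requires 4·y_land + 6·y_seed budget = 90, 1·y_land + 6·y_seed budget = 63.
Solving: y_land = 9, y_seed budget = 9.
Reduced cost of soybeans: c₃ − yᵀa₃ = 76.5 − (9·4 + 9·5) = 76.5 − 81 = -4.5.

-4.5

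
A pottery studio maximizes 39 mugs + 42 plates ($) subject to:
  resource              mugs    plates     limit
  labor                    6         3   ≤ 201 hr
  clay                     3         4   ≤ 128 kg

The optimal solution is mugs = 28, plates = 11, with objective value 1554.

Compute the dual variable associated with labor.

2

At the optimum: labor uses 201 of 201 (binding); clay uses 128 of 128 (binding).
The binding rows give the dual system: 6·y_labor + 3·y_clay = 39 and 3·y_labor + 4·y_clay = 42.
This yields shadow prices y_labor = 2, y_clay = 9.
Shadow price of labor = 2.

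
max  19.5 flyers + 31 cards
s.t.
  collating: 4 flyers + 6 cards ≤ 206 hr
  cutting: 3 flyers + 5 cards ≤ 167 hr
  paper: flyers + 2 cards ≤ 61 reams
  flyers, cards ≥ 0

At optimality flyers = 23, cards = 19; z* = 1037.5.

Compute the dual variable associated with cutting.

0

Check each constraint at x*: collating 206/206 (tight); cutting 164/167 (slack 3); paper 61/61 (tight).
Since cutting is not tight, its dual is 0.
The binding rows give the dual system: 4·y_collating + 1·y_paper = 19.5 and 6·y_collating + 2·y_paper = 31.
Solving: y_collating = 4, y_paper = 3.5.
Shadow price of cutting = 0.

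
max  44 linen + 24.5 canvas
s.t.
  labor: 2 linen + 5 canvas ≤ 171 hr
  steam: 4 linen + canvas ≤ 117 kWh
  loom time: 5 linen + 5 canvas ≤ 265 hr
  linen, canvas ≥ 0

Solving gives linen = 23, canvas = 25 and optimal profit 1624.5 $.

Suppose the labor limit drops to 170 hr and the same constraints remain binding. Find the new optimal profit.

Check each constraint at x*: labor 171/171 (tight); steam 117/117 (tight); loom time 240/265 (slack 25).
Since loom time is not tight, its dual is 0.
Dual feasibility on the basic columns requires 2·y_labor + 4·y_steam = 44, 5·y_labor + 1·y_steam = 24.5.
Solving: y_labor = 3, y_steam = 9.5.
Δz = y_labor·Δb = 3 × (-1) = -3, so new z* = 1624.5 − 3 = 1621.5.

1621.5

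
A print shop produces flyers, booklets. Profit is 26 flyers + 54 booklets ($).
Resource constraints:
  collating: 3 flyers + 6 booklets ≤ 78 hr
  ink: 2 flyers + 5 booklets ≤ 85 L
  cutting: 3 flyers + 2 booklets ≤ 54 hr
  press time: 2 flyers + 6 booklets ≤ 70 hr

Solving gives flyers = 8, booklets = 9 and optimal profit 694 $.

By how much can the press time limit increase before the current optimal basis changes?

Binding constraints: collating, press time. The basis is B = [[3,6],[2,6]] with det 6.
Per unit increase in press time, x* moves by d = (-1, 0.5).
The basis stays optimal until flyers reaches 0; allowable increase = 8 hr.

8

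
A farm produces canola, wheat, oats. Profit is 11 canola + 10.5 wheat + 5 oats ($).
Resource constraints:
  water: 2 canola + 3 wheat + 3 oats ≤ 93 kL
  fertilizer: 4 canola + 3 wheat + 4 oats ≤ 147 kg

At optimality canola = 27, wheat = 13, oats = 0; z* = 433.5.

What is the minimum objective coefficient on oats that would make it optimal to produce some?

12.5

At the optimum: water uses 93 of 93 (binding); fertilizer uses 147 of 147 (binding).
The binding rows give the dual system: 2·y_water + 4·y_fertilizer = 11 and 3·y_water + 3·y_fertilizer = 10.5.
This yields shadow prices y_water = 1.5, y_fertilizer = 2.
oats enters the basis when its profit ≥ yᵀa₃ = 1.5·3 + 2·4 = 12.5.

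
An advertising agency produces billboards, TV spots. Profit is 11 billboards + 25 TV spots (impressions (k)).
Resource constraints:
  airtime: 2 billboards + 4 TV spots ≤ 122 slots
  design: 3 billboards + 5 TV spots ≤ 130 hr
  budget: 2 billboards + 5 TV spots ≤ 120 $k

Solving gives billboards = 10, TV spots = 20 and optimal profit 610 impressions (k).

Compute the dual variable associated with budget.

4

Check each constraint at x*: airtime 100/122 (slack 22); design 130/130 (tight); budget 120/120 (tight).
Since airtime is not tight, its dual is 0.
The binding rows give the dual system: 3·y_design + 2·y_budget = 11 and 5·y_design + 5·y_budget = 25.
→ y_design = 1 and y_budget = 4.
Shadow price of budget = 4.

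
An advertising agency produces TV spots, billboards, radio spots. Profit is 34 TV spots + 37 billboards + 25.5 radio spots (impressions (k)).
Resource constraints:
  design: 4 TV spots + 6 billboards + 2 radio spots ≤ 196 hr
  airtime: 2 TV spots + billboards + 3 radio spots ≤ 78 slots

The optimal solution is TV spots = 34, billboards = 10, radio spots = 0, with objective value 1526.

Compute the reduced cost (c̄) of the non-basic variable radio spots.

Check each constraint at x*: design 196/196 (tight); airtime 78/78 (tight).
Dual feasibility on the basic columns requires 4·y_design + 2·y_airtime = 34, 6·y_design + 1·y_airtime = 37.
→ y_design = 5 and y_airtime = 7.
Reduced cost of radio spots: c₃ − yᵀa₃ = 25.5 − (5·2 + 7·3) = 25.5 − 31 = -5.5.

-5.5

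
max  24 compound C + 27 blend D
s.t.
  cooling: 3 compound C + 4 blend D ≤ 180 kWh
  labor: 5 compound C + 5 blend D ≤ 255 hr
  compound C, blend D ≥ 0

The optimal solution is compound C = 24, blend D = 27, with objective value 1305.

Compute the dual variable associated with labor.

3

At the optimum: cooling uses 180 of 180 (binding); labor uses 255 of 255 (binding).
From A_Bᵀ y = c: 3·y_cooling + 5·y_labor = 24; 4·y_cooling + 5·y_labor = 27.
Solving: y_cooling = 3, y_labor = 3.
Shadow price of labor = 3.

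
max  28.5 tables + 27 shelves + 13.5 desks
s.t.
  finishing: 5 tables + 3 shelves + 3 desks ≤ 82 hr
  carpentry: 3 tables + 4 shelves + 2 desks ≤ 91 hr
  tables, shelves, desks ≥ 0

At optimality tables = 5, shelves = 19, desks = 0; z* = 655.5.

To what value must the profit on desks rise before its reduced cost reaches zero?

Both finishing and carpentry are binding at x*.
From A_Bᵀ y = c: 5·y_finishing + 3·y_carpentry = 28.5; 3·y_finishing + 4·y_carpentry = 27.
→ y_finishing = 3 and y_carpentry = 4.5.
desks enters the basis when its profit ≥ yᵀa₃ = 3·3 + 4.5·2 = 18.

18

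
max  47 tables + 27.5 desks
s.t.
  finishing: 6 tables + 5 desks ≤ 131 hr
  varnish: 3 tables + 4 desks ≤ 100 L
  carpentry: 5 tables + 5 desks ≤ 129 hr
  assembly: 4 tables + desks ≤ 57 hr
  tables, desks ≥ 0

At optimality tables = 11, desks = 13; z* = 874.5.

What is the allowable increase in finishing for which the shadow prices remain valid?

Binding constraints: finishing, assembly. The basis is B = [[6,5],[4,1]] with det -14.
Per unit increase in finishing, x* moves by d = (-0.0714, 0.2857).
The basis stays optimal until carpentry becomes binding; allowable increase = 8.4 hr.

8.4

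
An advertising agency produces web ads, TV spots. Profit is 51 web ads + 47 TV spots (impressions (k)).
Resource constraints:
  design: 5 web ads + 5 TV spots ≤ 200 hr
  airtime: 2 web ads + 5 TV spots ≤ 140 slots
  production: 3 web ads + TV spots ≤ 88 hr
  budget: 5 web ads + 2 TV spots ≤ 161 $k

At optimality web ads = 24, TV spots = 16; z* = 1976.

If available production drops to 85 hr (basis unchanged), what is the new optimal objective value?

At the optimum: design uses 200 of 200 (binding); airtime uses 128 of 140 (slack = 12); production uses 88 of 88 (binding); budget uses 152 of 161 (slack = 9).
Since airtime, budget are not tight, their duals are 0.
Dual feasibility on the basic columns requires 5·y_design + 3·y_production = 51, 5·y_design + 1·y_production = 47.
→ y_design = 9 and y_production = 2.
Δz = y_production·Δb = 2 × (-3) = -6, so new z* = 1976 − 6 = 1970.

1970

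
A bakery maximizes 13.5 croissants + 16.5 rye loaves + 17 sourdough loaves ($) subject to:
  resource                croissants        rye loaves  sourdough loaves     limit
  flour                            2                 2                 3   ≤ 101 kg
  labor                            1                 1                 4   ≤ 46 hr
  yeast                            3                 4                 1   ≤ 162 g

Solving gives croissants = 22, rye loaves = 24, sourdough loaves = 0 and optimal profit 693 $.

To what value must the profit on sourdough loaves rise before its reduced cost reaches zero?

21

Check each constraint at x*: flour 92/101 (slack 9); labor 46/46 (tight); yeast 162/162 (tight).
Slack constraints have shadow price 0 (complementary slackness).
Dual feasibility on the basic columns requires 1·y_labor + 3·y_yeast = 13.5, 1·y_labor + 4·y_yeast = 16.5.
This yields shadow prices y_labor = 4.5, y_yeast = 3.
sourdough loaves enters the basis when its profit ≥ yᵀa₃ = 4.5·4 + 3·1 = 21.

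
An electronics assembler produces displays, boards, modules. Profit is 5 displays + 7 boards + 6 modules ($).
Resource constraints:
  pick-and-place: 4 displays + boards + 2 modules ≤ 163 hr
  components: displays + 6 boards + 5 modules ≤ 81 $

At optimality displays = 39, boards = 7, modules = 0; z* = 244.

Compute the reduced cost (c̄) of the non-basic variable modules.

Both pick-and-place and components are binding at x*.
Dual feasibility on the basic columns requires 4·y_pick-and-place + 1·y_components = 5, 1·y_pick-and-place + 6·y_components = 7.
Solving: y_pick-and-place = 1, y_components = 1.
Reduced cost of modules: c₃ − yᵀa₃ = 6 − (1·2 + 1·5) = 6 − 7 = -1.

-1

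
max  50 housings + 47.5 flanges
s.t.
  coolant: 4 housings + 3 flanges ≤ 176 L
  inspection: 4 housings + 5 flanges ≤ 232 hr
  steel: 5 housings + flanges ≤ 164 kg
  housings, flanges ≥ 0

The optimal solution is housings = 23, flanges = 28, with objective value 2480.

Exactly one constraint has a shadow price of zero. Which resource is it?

steel

coolant: 176/176 (binding)
inspection: 232/232 (binding)
steel: 143/164 (slack 21)
By complementary slackness, a constraint with positive slack has shadow price 0 → steel.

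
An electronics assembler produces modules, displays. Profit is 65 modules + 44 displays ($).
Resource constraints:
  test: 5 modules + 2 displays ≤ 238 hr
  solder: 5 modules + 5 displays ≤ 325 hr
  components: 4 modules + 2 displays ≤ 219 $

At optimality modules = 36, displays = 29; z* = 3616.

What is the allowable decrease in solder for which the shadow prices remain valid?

Binding constraints: test, solder. The basis is B = [[5,2],[5,5]] with det 15.
Per unit decrease in solder, x* moves by d = (0.1333, -0.3333).
The basis stays optimal until displays reaches 0; allowable decrease = 87 hr.

87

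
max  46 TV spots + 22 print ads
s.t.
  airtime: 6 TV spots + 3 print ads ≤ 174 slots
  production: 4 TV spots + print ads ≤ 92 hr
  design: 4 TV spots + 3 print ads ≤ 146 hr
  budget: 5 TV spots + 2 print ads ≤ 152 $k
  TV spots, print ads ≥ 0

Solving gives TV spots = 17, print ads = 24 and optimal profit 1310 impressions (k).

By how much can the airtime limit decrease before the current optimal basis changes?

36

Binding constraints: airtime, production. The basis is B = [[6,3],[4,1]] with det -6.
Per unit decrease in airtime, x* moves by d = (0.1667, -0.6667).
The basis stays optimal until print ads reaches 0; allowable decrease = 36 slots.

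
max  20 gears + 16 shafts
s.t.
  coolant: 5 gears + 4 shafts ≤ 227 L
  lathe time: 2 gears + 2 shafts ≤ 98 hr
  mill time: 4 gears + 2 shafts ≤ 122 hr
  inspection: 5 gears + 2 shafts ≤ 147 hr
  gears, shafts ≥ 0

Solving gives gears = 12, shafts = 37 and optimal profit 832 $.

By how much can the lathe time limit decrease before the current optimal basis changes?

Binding constraints: lathe time, mill time. The basis is B = [[2,2],[4,2]] with det -4.
Per unit decrease in lathe time, x* moves by d = (0.5, -1).
The basis stays optimal until inspection becomes binding; allowable decrease = 26 hr.

26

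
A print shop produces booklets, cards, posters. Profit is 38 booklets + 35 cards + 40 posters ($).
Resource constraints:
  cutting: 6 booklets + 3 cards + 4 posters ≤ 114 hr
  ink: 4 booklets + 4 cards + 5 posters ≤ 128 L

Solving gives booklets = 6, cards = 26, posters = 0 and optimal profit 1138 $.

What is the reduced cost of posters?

Check each constraint at x*: cutting 114/114 (tight); ink 128/128 (tight).
From A_Bᵀ y = c: 6·y_cutting + 4·y_ink = 38; 3·y_cutting + 4·y_ink = 35.
This yields shadow prices y_cutting = 1, y_ink = 8.
Reduced cost of posters: c₃ − yᵀa₃ = 40 − (1·4 + 8·5) = 40 − 44 = -4.

-4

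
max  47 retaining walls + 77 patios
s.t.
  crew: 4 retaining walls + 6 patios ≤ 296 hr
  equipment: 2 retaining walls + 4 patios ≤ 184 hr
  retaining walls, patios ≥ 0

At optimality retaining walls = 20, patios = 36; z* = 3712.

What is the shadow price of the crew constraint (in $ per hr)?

8.5

Both crew and equipment are binding at x*.
From A_Bᵀ y = c: 4·y_crew + 2·y_equipment = 47; 6·y_crew + 4·y_equipment = 77.
This yields shadow prices y_crew = 8.5, y_equipment = 6.5.
Shadow price of crew = 8.5.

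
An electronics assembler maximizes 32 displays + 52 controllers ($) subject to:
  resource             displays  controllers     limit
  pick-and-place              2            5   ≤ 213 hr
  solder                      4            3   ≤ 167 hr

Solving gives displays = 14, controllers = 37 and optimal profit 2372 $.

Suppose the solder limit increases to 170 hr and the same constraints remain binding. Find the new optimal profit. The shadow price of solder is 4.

Δb = 3, so new z* = 2372 + (4)·(3) = 2372 + 12 = 2384.

2384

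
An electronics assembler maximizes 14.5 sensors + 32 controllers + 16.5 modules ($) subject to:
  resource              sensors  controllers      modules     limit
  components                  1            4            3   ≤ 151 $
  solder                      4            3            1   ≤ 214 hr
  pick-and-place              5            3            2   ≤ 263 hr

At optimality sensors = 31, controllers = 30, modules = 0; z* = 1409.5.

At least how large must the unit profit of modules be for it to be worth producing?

21.5

At the optimum: components uses 151 of 151 (binding); solder uses 214 of 214 (binding); pick-and-place uses 245 of 263 (slack = 18).
Since pick-and-place is not tight, its dual is 0.
The binding rows give the dual system: 1·y_components + 4·y_solder = 14.5 and 4·y_components + 3·y_solder = 32.
This yields shadow prices y_components = 6.5, y_solder = 2.
modules enters the basis when its profit ≥ yᵀa₃ = 6.5·3 + 2·1 = 21.5.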